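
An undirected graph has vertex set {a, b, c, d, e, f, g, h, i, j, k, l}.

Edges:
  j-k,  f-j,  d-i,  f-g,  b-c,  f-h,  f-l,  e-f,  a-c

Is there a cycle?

DFS, tracking each vertex's parent; an edge to a visited non-parent vertex closes a cycle.
Start from g:
visit g (parent –)
  visit f (parent g)
    visit h (parent f)
      h–f: parent, skip
    f–g: parent, skip
    visit j (parent f)
      visit k (parent j)
        k–j: parent, skip
      j–f: parent, skip
    visit l (parent f)
      l–f: parent, skip
    visit e (parent f)
      e–f: parent, skip
visit a (parent –)
  visit c (parent a)
    c–a: parent, skip
    visit b (parent c)
      b–c: parent, skip
visit d (parent –)
  visit i (parent d)
    i–d: parent, skip
No non-parent visited neighbor found — the graph is a forest.

No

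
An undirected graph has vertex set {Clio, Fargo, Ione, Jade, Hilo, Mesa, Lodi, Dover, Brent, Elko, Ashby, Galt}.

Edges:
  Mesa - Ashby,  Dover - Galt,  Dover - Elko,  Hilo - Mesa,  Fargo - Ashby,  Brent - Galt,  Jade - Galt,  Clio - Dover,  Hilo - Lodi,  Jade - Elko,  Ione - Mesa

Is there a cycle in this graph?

Yes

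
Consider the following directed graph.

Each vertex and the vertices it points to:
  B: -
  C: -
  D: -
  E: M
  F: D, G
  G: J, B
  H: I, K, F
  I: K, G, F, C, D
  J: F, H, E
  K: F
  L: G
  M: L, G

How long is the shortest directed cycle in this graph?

For each vertex v, BFS finds the shortest path from v back to v.
The shortest such closed walk is J → F → G → J, length 3.

3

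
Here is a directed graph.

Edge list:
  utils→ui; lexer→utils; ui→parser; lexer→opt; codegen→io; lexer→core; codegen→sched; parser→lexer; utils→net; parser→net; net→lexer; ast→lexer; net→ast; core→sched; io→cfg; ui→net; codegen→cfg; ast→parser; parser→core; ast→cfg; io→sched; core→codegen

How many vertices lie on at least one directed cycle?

6

A vertex is on a directed cycle iff it belongs to a strongly connected component of size ≥ 2 (or has a self-loop).
The vertices on cycles are {ui, ast, net, lexer, utils, parser} — 6 in total.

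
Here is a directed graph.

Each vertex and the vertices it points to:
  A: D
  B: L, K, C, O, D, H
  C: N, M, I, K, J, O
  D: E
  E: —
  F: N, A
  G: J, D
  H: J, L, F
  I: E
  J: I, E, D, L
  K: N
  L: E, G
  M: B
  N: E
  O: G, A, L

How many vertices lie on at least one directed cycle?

6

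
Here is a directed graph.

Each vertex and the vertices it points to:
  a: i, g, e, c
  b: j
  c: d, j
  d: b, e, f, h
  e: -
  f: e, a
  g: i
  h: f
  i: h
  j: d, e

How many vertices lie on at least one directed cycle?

9

A vertex is on a directed cycle iff it belongs to a strongly connected component of size ≥ 2 (or has a self-loop).
The vertices on cycles are {a, b, c, d, f, g, h, i, j} — 9 in total.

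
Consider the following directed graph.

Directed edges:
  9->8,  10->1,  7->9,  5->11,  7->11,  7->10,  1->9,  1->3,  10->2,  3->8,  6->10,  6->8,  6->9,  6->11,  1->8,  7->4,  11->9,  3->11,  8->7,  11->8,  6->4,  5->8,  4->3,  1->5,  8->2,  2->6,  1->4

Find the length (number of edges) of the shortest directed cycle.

3

For each vertex v, BFS finds the shortest path from v back to v.
The shortest such closed walk is 7 → 11 → 8 → 7, length 3.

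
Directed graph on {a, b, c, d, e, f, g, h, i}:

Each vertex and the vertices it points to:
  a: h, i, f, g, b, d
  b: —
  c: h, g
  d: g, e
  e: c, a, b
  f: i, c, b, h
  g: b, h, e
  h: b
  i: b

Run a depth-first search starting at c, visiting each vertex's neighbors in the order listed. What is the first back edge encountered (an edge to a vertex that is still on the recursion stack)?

e->c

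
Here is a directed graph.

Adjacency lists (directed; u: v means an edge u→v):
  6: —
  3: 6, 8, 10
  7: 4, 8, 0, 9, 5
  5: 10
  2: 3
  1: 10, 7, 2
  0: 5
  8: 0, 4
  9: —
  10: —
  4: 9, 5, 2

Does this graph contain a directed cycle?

DFS with white/gray/black marking, starting from 0:
0 gray
  5 gray
    10 gray
    10 black
  5 black
0 black
6 gray
6 black
3 gray
  3→6: 6 black — skip
  8 gray
    8→0: 0 black — skip
    4 gray
      9 gray
      9 black
      4→5: 5 black — skip
      2 gray
        2→3: 3 is gray → back edge
Back edge found, so a cycle exists: 3 → 8 → 4 → 2 → 3.

Yes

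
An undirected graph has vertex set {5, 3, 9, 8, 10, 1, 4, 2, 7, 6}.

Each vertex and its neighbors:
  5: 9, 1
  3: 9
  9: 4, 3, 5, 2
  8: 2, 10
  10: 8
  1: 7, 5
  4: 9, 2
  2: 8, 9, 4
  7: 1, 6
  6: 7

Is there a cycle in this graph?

DFS, tracking each vertex's parent; an edge to a visited non-parent vertex closes a cycle.
Start from 2:
visit 2 (parent –)
  visit 8 (parent 2)
    8–2: parent, skip
    visit 10 (parent 8)
      10–8: parent, skip
  visit 9 (parent 2)
    visit 4 (parent 9)
      4–9: parent, skip
      4–2: 2 visited and ≠ parent → cycle
Cycle: 2 – 9 – 4 – 2.

Yes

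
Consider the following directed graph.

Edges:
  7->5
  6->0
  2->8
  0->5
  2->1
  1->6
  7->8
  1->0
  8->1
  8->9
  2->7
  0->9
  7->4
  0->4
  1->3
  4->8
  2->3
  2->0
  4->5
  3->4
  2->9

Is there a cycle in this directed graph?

Yes

DFS with white/gray/black marking, starting from 9:
9 gray
9 black
0 gray
  0→9: 9 black — skip
  4 gray
    8 gray
      8→9: 9 black — skip
      1 gray
        3 gray
          3→4: 4 is gray → back edge
Back edge found, so a cycle exists: 4 → 8 → 1 → 3 → 4.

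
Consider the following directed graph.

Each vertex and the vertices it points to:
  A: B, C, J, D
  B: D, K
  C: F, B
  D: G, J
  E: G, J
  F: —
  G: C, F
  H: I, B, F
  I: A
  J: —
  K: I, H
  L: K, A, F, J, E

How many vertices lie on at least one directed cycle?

8

A vertex is on a directed cycle iff it belongs to a strongly connected component of size ≥ 2 (or has a self-loop).
The vertices on cycles are {A, B, C, D, G, H, I, K} — 8 in total.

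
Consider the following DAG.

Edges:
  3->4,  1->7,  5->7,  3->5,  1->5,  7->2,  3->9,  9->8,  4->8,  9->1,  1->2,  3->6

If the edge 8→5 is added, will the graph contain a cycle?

No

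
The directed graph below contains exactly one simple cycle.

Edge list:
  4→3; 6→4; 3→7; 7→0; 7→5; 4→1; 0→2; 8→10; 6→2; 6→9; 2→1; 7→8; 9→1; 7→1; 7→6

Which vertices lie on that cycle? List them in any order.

DFS with gray/black marking from 7:
7 gray
  8 gray
    10 gray
    10 black
  8 black
  5 gray
  5 black
  0 gray
    2 gray
      1 gray
      1 black
    2 black
  0 black
  7→1: 1 black — skip
  6 gray
    4 gray
      4→1: 1 black — skip
      3 gray
        3→7: 7 is gray → back edge
Back edge closes the cycle 7 → 6 → 4 → 3 → 7; its vertices are {3, 4, 6, 7}.

3, 4, 6, 7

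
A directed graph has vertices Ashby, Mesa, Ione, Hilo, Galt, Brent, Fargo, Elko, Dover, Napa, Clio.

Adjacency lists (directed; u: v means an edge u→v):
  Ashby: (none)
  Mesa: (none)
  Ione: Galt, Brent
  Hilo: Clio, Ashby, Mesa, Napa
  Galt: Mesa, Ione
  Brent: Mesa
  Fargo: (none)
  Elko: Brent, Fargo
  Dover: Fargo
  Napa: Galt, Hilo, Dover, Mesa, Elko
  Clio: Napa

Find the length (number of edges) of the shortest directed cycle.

2

For each vertex v, BFS finds the shortest path from v back to v.
The shortest such closed walk is Hilo → Napa → Hilo, length 2.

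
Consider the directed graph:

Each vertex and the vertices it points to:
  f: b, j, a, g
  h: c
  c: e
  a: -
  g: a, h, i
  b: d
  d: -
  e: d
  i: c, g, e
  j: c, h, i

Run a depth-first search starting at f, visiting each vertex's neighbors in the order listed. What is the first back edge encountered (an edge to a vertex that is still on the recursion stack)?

g->i

DFS from f (visiting each vertex's neighbors in the order listed); mark gray on enter, black on exit:
f gray
  b gray
    d gray
    d black
  b black
  j gray
    c gray
      e gray
        e→d: d black — skip
      e black
    c black
    h gray
      h→c: c black — skip
    h black
    i gray
      i→c: c black — skip
      g gray
        a gray
        a black
        g→h: h black — skip
        g→i: i is gray → back edge
First back edge: g → i.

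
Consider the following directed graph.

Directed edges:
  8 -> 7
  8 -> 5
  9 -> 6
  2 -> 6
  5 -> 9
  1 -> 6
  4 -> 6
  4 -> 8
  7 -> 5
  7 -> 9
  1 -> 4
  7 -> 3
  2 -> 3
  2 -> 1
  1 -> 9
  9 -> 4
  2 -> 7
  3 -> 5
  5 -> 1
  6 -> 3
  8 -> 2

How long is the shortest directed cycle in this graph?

For each vertex v, BFS finds the shortest path from v back to v.
The shortest such closed walk is 8 → 2 → 1 → 4 → 8, length 4.

4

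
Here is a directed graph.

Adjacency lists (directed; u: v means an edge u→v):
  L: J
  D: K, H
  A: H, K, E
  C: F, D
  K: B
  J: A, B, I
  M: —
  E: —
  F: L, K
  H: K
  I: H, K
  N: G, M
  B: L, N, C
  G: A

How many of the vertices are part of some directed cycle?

12

A vertex is on a directed cycle iff it belongs to a strongly connected component of size ≥ 2 (or has a self-loop).
The vertices on cycles are {A, B, C, D, F, G, H, I, J, K, L, N} — 12 in total.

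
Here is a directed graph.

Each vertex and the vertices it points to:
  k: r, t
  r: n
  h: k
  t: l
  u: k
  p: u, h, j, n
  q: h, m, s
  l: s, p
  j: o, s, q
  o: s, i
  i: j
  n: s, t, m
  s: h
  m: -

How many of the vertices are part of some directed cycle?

13

A vertex is on a directed cycle iff it belongs to a strongly connected component of size ≥ 2 (or has a self-loop).
The vertices on cycles are {h, i, j, k, l, n, o, p, q, r, s, t, u} — 13 in total.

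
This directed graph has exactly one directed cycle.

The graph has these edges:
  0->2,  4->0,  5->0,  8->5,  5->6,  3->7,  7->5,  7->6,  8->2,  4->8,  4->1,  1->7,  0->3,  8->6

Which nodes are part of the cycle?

0, 3, 5, 7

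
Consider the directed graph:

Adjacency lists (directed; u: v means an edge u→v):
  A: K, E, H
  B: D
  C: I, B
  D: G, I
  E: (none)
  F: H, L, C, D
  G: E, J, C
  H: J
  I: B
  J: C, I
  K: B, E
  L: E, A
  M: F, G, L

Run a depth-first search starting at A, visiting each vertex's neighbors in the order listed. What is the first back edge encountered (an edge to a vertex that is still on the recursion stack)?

DFS from A (visiting each vertex's neighbors in the order listed); mark gray on enter, black on exit:
A gray
  K gray
    B gray
      D gray
        G gray
          E gray
          E black
          J gray
            C gray
              I gray
                I→B: B is gray → back edge
First back edge: I → B.

I→B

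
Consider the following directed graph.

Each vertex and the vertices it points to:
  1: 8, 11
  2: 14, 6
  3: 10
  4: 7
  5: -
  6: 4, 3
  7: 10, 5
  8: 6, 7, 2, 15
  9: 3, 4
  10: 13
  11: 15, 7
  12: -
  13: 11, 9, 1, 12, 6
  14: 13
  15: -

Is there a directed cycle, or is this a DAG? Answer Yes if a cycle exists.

DFS with white/gray/black marking, starting from 3:
3 gray
  10 gray
    13 gray
      11 gray
        15 gray
        15 black
        7 gray
          7→10: 10 is gray → back edge
Back edge found, so a cycle exists: 10 → 13 → 11 → 7 → 10.

Yes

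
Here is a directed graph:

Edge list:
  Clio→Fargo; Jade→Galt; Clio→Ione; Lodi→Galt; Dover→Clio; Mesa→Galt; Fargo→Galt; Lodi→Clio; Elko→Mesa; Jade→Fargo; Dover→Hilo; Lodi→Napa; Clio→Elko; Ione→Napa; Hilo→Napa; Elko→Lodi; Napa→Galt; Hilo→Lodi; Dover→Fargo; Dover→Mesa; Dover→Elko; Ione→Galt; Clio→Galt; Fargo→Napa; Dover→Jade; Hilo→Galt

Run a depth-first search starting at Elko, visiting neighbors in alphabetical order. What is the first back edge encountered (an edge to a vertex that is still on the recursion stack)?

DFS from Elko (visiting neighbors in alphabetical order); mark gray on enter, black on exit:
Elko gray
  Lodi gray
    Clio gray
      Clio→Elko: Elko is gray → back edge
First back edge: Clio → Elko.

Clio->Elko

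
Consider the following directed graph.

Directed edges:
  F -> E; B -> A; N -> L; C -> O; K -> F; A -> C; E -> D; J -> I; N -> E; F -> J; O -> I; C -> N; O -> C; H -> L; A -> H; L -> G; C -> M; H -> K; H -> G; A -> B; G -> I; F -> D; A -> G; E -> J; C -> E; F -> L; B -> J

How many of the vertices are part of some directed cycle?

4

A vertex is on a directed cycle iff it belongs to a strongly connected component of size ≥ 2 (or has a self-loop).
The vertices on cycles are {A, B, C, O} — 4 in total.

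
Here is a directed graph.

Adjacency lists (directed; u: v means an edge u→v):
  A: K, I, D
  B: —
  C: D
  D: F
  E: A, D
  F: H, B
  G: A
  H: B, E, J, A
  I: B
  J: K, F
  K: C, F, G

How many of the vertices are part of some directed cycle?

9

A vertex is on a directed cycle iff it belongs to a strongly connected component of size ≥ 2 (or has a self-loop).
The vertices on cycles are {A, C, D, E, F, G, H, J, K} — 9 in total.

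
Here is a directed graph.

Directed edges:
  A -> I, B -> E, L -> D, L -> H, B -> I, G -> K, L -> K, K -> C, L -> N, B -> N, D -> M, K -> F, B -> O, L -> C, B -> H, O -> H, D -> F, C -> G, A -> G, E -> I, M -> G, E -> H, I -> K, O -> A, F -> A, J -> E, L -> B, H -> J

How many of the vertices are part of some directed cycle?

A vertex is on a directed cycle iff it belongs to a strongly connected component of size ≥ 2 (or has a self-loop).
The vertices on cycles are {A, C, E, F, G, H, I, J, K} — 9 in total.

9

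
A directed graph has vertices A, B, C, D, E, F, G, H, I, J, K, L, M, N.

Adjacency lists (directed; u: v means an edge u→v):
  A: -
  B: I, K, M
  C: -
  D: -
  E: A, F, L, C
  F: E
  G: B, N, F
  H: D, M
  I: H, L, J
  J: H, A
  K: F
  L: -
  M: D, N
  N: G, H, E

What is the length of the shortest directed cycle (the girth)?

For each vertex v, BFS finds the shortest path from v back to v.
The shortest such closed walk is N → G → N, length 2.

2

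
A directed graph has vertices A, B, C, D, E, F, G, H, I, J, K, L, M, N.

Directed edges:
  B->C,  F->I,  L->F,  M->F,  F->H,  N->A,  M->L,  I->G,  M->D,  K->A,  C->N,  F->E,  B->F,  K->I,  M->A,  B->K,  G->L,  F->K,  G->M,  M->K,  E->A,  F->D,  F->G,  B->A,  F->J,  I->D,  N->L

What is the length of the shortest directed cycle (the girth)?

For each vertex v, BFS finds the shortest path from v back to v.
The shortest such closed walk is F → G → M → F, length 3.

3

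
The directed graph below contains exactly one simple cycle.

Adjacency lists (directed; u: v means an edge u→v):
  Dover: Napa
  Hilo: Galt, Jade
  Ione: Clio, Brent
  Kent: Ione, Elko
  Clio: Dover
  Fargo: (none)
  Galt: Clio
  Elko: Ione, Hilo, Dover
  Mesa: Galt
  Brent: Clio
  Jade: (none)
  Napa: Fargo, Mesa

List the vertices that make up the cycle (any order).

Clio, Galt, Mesa, Napa, Dover

DFS with gray/black marking from Dover:
Dover gray
  Napa gray
    Fargo gray
    Fargo black
    Mesa gray
      Galt gray
        Clio gray
          Clio→Dover: Dover is gray → back edge
Back edge closes the cycle Dover → Napa → Mesa → Galt → Clio → Dover; its vertices are {Clio, Galt, Mesa, Napa, Dover}.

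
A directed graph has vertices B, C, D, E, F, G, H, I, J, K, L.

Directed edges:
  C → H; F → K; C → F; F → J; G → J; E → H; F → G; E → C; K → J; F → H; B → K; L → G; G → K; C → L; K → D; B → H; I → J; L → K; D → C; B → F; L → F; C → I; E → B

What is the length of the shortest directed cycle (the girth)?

4

For each vertex v, BFS finds the shortest path from v back to v.
The shortest such closed walk is C → L → K → D → C, length 4.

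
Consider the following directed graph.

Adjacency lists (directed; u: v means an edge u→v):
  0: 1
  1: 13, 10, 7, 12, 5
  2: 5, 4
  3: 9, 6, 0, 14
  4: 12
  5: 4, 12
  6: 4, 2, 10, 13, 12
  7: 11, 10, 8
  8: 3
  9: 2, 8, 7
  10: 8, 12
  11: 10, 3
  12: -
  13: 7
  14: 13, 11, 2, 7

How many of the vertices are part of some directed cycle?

11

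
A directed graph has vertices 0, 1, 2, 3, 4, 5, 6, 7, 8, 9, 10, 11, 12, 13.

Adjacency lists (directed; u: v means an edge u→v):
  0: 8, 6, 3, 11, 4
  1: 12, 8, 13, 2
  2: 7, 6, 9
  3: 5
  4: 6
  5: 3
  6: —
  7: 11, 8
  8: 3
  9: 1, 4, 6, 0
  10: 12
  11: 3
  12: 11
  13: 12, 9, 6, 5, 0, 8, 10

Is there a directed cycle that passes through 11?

No

11 lies on a cycle iff there is a path from 11 back to itself.
Exploring from 11, it never reaches itself; equivalently, its strongly connected component is a singleton.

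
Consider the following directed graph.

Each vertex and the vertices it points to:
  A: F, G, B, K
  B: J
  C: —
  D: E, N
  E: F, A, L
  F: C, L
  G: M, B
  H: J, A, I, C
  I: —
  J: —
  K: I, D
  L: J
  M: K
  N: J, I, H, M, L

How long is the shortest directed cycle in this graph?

For each vertex v, BFS finds the shortest path from v back to v.
The shortest such closed walk is D → E → A → K → D, length 4.

4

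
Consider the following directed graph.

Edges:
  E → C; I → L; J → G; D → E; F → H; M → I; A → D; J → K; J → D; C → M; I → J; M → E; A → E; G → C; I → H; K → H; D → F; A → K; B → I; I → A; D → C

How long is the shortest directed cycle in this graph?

3

For each vertex v, BFS finds the shortest path from v back to v.
The shortest such closed walk is E → C → M → E, length 3.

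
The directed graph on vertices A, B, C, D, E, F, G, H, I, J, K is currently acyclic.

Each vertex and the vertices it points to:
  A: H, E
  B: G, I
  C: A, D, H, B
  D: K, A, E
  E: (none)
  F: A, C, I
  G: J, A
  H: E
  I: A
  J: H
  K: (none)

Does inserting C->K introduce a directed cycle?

No

Adding C→K creates a cycle iff K can already reach C.
Explore from K: no path reaches C. The graph stays acyclic.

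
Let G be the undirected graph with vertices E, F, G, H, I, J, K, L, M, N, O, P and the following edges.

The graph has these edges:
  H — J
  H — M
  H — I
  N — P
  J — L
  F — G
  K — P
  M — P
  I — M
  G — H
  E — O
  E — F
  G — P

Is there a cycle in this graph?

Yes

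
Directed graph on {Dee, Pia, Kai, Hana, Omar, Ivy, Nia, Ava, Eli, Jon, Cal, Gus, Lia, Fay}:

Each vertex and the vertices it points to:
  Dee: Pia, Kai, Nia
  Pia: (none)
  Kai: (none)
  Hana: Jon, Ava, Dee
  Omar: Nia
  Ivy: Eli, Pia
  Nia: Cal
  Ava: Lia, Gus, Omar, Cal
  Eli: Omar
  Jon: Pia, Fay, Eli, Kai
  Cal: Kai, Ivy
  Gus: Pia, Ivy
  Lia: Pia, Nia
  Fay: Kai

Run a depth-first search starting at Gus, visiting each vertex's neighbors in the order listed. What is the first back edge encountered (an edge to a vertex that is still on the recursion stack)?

DFS from Gus (visiting each vertex's neighbors in the order listed); mark gray on enter, black on exit:
Gus gray
  Pia gray
  Pia black
  Ivy gray
    Eli gray
      Omar gray
        Nia gray
          Cal gray
            Kai gray
            Kai black
            Cal→Ivy: Ivy is gray → back edge
First back edge: Cal → Ivy.

Cal->Ivy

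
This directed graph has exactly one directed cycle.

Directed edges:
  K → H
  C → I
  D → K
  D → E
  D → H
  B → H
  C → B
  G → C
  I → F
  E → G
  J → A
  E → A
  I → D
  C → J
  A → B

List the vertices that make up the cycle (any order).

DFS with gray/black marking from C:
C gray
  J gray
    A gray
      B gray
        H gray
        H black
      B black
    A black
  J black
  C→B: B black — skip
  I gray
    F gray
    F black
    D gray
      E gray
        G gray
          G→C: C is gray → back edge
Back edge closes the cycle C → I → D → E → G → C; its vertices are {C, D, E, G, I}.

C, D, E, G, I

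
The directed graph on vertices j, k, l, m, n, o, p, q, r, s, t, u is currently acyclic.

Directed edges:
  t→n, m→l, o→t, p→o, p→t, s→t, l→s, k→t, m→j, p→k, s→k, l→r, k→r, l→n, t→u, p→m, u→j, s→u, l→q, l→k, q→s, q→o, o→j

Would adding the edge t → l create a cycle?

Adding t→l creates a cycle iff l can already reach t.
Path from l: l → k → t.
So l → … → t → l is a cycle.

Yes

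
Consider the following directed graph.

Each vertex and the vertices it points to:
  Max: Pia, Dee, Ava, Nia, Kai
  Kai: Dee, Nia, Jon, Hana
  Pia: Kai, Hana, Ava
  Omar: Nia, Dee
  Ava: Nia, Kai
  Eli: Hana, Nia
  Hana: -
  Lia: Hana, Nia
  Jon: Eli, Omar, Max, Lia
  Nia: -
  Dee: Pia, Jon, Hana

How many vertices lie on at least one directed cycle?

A vertex is on a directed cycle iff it belongs to a strongly connected component of size ≥ 2 (or has a self-loop).
The vertices on cycles are {Ava, Dee, Jon, Kai, Max, Pia, Omar} — 7 in total.

7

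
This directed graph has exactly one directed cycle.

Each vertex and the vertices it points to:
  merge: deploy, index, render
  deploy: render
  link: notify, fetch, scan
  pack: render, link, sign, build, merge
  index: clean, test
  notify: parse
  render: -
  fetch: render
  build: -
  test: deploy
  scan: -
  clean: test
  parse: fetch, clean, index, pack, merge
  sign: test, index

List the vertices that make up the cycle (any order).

link, pack, parse, notify

DFS with gray/black marking from pack:
pack gray
  render gray
  render black
  link gray
    notify gray
      parse gray
        fetch gray
          fetch→render: render black — skip
        fetch black
        clean gray
          test gray
            deploy gray
              deploy→render: render black — skip
            deploy black
          test black
        clean black
        index gray
          index→clean: clean black — skip
          index→test: test black — skip
        index black
        parse→pack: pack is gray → back edge
Back edge closes the cycle pack → link → notify → parse → pack; its vertices are {link, pack, parse, notify}.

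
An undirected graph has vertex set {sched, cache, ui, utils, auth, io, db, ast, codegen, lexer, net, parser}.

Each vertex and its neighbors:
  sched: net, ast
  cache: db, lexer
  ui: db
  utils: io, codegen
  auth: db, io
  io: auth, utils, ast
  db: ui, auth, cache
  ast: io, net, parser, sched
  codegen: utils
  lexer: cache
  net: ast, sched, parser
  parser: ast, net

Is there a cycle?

Yes

DFS, tracking each vertex's parent; an edge to a visited non-parent vertex closes a cycle.
Start from lexer:
visit lexer (parent –)
  visit cache (parent lexer)
    visit db (parent cache)
      visit ui (parent db)
        ui–db: parent, skip
      visit auth (parent db)
        auth–db: parent, skip
        visit io (parent auth)
          io–auth: parent, skip
          visit utils (parent io)
            utils–io: parent, skip
            visit codegen (parent utils)
              codegen–utils: parent, skip
          visit ast (parent io)
            ast–io: parent, skip
            visit net (parent ast)
              net–ast: parent, skip
              visit sched (parent net)
                sched–net: parent, skip
                sched–ast: ast visited and ≠ parent → cycle
Cycle: ast – net – sched – ast.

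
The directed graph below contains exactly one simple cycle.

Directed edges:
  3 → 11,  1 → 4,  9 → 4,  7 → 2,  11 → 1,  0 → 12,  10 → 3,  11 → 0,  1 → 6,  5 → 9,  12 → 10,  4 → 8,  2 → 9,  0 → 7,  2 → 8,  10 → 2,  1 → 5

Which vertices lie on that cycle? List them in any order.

0, 3, 10, 11, 12

DFS with gray/black marking from 11:
11 gray
  1 gray
    5 gray
      9 gray
        4 gray
          8 gray
          8 black
        4 black
      9 black
    5 black
    1→4: 4 black — skip
    6 gray
    6 black
  1 black
  0 gray
    7 gray
      2 gray
        2→9: 9 black — skip
        2→8: 8 black — skip
      2 black
    7 black
    12 gray
      10 gray
        3 gray
          3→11: 11 is gray → back edge
Back edge closes the cycle 11 → 0 → 12 → 10 → 3 → 11; its vertices are {0, 3, 10, 11, 12}.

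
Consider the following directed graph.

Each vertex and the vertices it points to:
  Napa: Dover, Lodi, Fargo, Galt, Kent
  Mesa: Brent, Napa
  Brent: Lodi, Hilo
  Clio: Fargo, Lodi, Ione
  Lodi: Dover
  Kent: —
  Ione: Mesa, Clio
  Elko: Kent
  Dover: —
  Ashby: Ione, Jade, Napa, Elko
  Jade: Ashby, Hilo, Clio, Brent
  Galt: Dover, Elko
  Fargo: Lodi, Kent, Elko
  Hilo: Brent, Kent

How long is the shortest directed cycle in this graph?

For each vertex v, BFS finds the shortest path from v back to v.
The shortest such closed walk is Jade → Ashby → Jade, length 2.

2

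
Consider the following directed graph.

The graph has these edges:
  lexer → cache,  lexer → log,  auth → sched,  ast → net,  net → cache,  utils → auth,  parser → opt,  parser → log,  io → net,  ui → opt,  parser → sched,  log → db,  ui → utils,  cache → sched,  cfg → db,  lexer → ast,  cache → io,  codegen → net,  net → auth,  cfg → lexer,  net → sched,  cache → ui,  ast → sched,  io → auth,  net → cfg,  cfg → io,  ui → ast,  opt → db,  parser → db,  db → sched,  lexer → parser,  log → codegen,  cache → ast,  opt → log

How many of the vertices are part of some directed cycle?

A vertex is on a directed cycle iff it belongs to a strongly connected component of size ≥ 2 (or has a self-loop).
The vertices on cycles are {io, ui, ast, cfg, log, net, opt, cache, lexer, parser, codegen} — 11 in total.

11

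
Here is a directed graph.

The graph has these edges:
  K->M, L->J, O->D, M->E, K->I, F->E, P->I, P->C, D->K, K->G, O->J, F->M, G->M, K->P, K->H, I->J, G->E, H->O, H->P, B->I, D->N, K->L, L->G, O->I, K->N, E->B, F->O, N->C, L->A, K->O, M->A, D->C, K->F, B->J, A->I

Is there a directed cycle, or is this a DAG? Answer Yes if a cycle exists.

Yes

DFS with white/gray/black marking, starting from I:
I gray
  J gray
  J black
I black
A gray
  A→I: I black — skip
A black
B gray
  B→I: I black — skip
  B→J: J black — skip
B black
C gray
C black
D gray
  K gray
    N gray
      N→C: C black — skip
    N black
    K→I: I black — skip
    G gray
      E gray
        E→B: B black — skip
      E black
      M gray
        M→E: E black — skip
        M→A: A black — skip
      M black
    G black
    K→M: M black — skip
    H gray
      P gray
        P→I: I black — skip
        P→C: C black — skip
      P black
      O gray
        O→J: J black — skip
        O→D: D is gray → back edge
Back edge found, so a cycle exists: D → K → H → O → D.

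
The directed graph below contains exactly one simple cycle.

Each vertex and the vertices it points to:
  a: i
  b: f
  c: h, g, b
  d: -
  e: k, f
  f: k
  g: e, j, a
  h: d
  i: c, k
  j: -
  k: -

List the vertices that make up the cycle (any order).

a, c, g, i

DFS with gray/black marking from c:
c gray
  h gray
    d gray
    d black
  h black
  g gray
    e gray
      k gray
      k black
      f gray
        f→k: k black — skip
      f black
    e black
    j gray
    j black
    a gray
      i gray
        i→c: c is gray → back edge
Back edge closes the cycle c → g → a → i → c; its vertices are {a, c, g, i}.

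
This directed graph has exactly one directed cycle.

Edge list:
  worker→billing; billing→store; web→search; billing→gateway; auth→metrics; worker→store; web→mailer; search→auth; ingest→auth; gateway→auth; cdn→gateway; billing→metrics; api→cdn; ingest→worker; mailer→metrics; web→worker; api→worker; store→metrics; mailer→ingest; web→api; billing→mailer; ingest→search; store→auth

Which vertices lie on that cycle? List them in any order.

ingest, mailer, worker, billing

DFS with gray/black marking from worker:
worker gray
  billing gray
    gateway gray
      auth gray
        metrics gray
        metrics black
      auth black
    gateway black
    mailer gray
      mailer→metrics: metrics black — skip
      ingest gray
        ingest→auth: auth black — skip
        ingest→worker: worker is gray → back edge
Back edge closes the cycle worker → billing → mailer → ingest → worker; its vertices are {ingest, mailer, worker, billing}.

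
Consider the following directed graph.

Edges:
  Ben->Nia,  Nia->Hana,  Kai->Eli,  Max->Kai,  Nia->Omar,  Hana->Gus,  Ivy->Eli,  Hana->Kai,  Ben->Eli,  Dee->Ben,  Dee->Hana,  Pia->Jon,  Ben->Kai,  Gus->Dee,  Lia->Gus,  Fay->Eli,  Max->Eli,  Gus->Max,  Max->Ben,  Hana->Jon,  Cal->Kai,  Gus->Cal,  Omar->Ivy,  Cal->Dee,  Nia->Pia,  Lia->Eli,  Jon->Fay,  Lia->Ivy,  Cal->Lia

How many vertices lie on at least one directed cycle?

A vertex is on a directed cycle iff it belongs to a strongly connected component of size ≥ 2 (or has a self-loop).
The vertices on cycles are {Ben, Cal, Dee, Gus, Lia, Max, Nia, Hana} — 8 in total.

8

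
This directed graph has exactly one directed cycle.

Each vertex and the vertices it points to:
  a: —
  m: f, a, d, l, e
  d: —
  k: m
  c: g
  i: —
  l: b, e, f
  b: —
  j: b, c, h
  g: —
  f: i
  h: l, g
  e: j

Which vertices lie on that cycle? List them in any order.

e, h, j, l

DFS with gray/black marking from l:
l gray
  b gray
  b black
  e gray
    j gray
      j→b: b black — skip
      c gray
        g gray
        g black
      c black
      h gray
        h→l: l is gray → back edge
Back edge closes the cycle l → e → j → h → l; its vertices are {e, h, j, l}.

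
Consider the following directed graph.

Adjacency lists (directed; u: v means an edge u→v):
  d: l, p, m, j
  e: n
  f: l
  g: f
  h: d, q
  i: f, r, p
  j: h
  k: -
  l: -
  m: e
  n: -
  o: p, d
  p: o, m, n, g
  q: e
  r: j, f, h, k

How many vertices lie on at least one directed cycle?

5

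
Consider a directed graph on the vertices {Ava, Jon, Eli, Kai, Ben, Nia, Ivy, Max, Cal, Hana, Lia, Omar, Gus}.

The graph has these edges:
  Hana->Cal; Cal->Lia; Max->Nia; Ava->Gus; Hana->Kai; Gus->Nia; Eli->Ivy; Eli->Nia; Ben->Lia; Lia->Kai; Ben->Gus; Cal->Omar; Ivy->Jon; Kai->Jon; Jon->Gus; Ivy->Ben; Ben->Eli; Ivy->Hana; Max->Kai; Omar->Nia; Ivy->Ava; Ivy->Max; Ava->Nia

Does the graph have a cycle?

Yes

DFS with white/gray/black marking, starting from Ava:
Ava gray
  Nia gray
  Nia black
  Gus gray
    Gus→Nia: Nia black — skip
  Gus black
Ava black
Jon gray
  Jon→Gus: Gus black — skip
Jon black
Eli gray
  Eli→Nia: Nia black — skip
  Ivy gray
    Ben gray
      Ben→Eli: Eli is gray → back edge
Back edge found, so a cycle exists: Eli → Ivy → Ben → Eli.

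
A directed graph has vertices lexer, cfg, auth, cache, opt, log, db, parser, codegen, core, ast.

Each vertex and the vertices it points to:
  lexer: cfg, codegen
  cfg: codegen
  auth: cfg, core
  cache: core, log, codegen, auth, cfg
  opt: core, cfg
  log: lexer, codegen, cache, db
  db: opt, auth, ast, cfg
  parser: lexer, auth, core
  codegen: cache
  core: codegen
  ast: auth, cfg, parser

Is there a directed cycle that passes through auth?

Yes

auth is on a cycle iff auth can reach itself via ≥1 edge.
auth → cfg → codegen → cache → auth — yes.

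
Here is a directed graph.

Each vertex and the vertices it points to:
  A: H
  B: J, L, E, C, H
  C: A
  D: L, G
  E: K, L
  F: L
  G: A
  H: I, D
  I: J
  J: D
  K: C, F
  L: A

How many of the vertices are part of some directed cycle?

A vertex is on a directed cycle iff it belongs to a strongly connected component of size ≥ 2 (or has a self-loop).
The vertices on cycles are {A, D, G, H, I, J, L} — 7 in total.

7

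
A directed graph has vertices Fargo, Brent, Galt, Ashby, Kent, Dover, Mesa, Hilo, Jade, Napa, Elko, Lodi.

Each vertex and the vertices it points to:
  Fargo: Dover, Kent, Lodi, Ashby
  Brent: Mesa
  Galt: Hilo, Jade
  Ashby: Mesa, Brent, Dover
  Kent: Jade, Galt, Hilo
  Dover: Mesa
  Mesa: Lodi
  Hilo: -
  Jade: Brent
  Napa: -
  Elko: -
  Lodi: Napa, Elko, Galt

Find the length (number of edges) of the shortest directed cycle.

5

For each vertex v, BFS finds the shortest path from v back to v.
The shortest such closed walk is Lodi → Galt → Jade → Brent → Mesa → Lodi, length 5.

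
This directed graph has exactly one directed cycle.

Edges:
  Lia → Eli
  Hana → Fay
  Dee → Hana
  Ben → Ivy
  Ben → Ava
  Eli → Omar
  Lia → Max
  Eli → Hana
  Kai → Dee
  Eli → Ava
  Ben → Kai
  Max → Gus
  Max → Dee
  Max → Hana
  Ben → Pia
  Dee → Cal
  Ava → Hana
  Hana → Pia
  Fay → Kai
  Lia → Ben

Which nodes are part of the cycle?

DFS with gray/black marking from Kai:
Kai gray
  Dee gray
    Hana gray
      Pia gray
      Pia black
      Fay gray
        Fay→Kai: Kai is gray → back edge
Back edge closes the cycle Kai → Dee → Hana → Fay → Kai; its vertices are {Dee, Fay, Kai, Hana}.

Dee, Fay, Kai, Hana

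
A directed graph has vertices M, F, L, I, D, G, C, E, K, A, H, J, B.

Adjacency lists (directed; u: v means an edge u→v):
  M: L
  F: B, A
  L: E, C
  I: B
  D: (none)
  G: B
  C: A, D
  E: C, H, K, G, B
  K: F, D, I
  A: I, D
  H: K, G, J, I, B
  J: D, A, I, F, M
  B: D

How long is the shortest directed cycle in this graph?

For each vertex v, BFS finds the shortest path from v back to v.
The shortest such closed walk is L → E → H → J → M → L, length 5.

5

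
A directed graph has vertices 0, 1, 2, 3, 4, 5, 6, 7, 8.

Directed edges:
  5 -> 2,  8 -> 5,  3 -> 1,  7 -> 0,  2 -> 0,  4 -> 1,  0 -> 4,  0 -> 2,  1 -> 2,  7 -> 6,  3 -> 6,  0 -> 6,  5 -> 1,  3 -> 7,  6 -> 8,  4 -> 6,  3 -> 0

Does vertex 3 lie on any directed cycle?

3 lies on a cycle iff there is a path from 3 back to itself.
Exploring from 3, it never reaches itself; equivalently, its strongly connected component is a singleton.

No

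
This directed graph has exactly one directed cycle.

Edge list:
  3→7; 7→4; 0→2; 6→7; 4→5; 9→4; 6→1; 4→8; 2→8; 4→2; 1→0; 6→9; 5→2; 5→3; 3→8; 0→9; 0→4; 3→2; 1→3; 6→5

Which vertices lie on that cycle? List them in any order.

3, 4, 5, 7

DFS with gray/black marking from 5:
5 gray
  3 gray
    8 gray
    8 black
    7 gray
      4 gray
        4→5: 5 is gray → back edge
Back edge closes the cycle 5 → 3 → 7 → 4 → 5; its vertices are {3, 4, 5, 7}.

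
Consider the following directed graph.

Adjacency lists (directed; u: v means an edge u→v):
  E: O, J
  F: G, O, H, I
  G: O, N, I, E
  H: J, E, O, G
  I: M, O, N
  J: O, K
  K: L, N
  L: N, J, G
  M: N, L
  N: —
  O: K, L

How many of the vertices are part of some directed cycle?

A vertex is on a directed cycle iff it belongs to a strongly connected component of size ≥ 2 (or has a self-loop).
The vertices on cycles are {E, G, I, J, K, L, M, O} — 8 in total.

8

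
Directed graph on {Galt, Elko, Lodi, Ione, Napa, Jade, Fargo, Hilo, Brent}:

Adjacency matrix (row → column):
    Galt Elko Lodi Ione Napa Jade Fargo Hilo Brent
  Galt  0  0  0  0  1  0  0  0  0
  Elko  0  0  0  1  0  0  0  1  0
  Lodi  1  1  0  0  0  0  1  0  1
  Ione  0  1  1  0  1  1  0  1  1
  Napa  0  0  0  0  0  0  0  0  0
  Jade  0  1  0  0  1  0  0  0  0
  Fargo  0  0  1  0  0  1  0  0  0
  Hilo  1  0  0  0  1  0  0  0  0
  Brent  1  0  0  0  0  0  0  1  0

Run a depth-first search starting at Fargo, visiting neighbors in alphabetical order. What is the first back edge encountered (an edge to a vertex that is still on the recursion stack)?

Ione→Elko

DFS from Fargo (visiting neighbors in alphabetical order); mark gray on enter, black on exit:
Fargo gray
  Jade gray
    Elko gray
      Hilo gray
        Galt gray
          Napa gray
          Napa black
        Galt black
        Hilo→Napa: Napa black — skip
      Hilo black
      Ione gray
        Brent gray
          Brent→Galt: Galt black — skip
          Brent→Hilo: Hilo black — skip
        Brent black
        Ione→Elko: Elko is gray → back edge
First back edge: Ione → Elko.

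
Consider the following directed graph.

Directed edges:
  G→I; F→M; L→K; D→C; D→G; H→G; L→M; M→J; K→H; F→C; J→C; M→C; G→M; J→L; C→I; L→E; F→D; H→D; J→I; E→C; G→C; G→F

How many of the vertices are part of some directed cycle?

A vertex is on a directed cycle iff it belongs to a strongly connected component of size ≥ 2 (or has a self-loop).
The vertices on cycles are {D, F, G, H, J, K, L, M} — 8 in total.

8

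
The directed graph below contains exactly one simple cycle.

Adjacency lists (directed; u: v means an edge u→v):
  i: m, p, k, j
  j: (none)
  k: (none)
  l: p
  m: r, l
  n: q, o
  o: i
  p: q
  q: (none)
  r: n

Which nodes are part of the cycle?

i, m, n, o, r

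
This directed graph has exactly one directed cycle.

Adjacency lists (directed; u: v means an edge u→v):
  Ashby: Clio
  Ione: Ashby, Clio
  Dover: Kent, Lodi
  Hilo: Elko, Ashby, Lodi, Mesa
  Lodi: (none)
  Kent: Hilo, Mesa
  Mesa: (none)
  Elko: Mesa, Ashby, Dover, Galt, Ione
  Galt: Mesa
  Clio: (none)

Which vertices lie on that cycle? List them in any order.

Elko, Hilo, Kent, Dover

DFS with gray/black marking from Kent:
Kent gray
  Hilo gray
    Elko gray
      Mesa gray
      Mesa black
      Ashby gray
        Clio gray
        Clio black
      Ashby black
      Dover gray
        Dover→Kent: Kent is gray → back edge
Back edge closes the cycle Kent → Hilo → Elko → Dover → Kent; its vertices are {Elko, Hilo, Kent, Dover}.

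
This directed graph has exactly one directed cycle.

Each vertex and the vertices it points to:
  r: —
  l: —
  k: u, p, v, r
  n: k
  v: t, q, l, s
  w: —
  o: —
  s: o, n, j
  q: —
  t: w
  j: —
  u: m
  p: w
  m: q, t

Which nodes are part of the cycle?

DFS with gray/black marking from k:
k gray
  u gray
    m gray
      q gray
      q black
      t gray
        w gray
        w black
      t black
    m black
  u black
  p gray
    p→w: w black — skip
  p black
  v gray
    v→t: t black — skip
    v→q: q black — skip
    l gray
    l black
    s gray
      o gray
      o black
      n gray
        n→k: k is gray → back edge
Back edge closes the cycle k → v → s → n → k; its vertices are {k, n, s, v}.

k, n, s, v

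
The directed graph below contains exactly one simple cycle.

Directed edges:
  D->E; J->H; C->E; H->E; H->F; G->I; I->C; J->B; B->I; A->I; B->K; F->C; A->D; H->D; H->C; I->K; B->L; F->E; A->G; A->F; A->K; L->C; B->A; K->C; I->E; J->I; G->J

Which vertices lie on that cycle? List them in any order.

DFS with gray/black marking from J:
J gray
  B gray
    I gray
      C gray
        E gray
        E black
      C black
      I→E: E black — skip
      K gray
        K→C: C black — skip
      K black
    I black
    A gray
      F gray
        F→E: E black — skip
        F→C: C black — skip
      F black
      A→K: K black — skip
      G gray
        G→J: J is gray → back edge
Back edge closes the cycle J → B → A → G → J; its vertices are {A, B, G, J}.

A, B, G, J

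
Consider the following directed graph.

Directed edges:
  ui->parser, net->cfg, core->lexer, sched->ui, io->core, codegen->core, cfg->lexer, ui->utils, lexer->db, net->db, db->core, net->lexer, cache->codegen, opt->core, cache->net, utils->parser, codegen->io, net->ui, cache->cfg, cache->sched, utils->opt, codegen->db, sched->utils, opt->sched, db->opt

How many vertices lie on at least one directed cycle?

7

A vertex is on a directed cycle iff it belongs to a strongly connected component of size ≥ 2 (or has a self-loop).
The vertices on cycles are {db, ui, opt, core, lexer, sched, utils} — 7 in total.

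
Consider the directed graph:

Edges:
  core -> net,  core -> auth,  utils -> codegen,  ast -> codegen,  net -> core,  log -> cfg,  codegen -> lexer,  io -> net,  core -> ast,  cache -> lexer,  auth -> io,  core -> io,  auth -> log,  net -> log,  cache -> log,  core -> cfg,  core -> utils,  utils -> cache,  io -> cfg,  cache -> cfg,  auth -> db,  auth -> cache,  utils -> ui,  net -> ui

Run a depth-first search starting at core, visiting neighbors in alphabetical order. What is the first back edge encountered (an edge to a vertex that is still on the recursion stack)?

DFS from core (visiting neighbors in alphabetical order); mark gray on enter, black on exit:
core gray
  ast gray
    codegen gray
      lexer gray
      lexer black
    codegen black
  ast black
  auth gray
    cache gray
      cfg gray
      cfg black
      cache→lexer: lexer black — skip
      log gray
        log→cfg: cfg black — skip
      log black
    cache black
    db gray
    db black
    io gray
      io→cfg: cfg black — skip
      net gray
        net→core: core is gray → back edge
First back edge: net → core.

net->core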